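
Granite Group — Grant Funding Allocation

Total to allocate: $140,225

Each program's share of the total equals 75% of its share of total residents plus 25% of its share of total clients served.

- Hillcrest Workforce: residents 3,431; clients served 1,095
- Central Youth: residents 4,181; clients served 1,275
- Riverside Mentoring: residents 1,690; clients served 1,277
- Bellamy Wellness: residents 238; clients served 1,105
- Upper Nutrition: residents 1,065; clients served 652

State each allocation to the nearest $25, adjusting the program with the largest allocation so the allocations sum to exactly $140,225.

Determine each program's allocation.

Hillcrest Workforce: $41,125 | Central Youth: $49,725 | Riverside Mentoring: $25,050 | Bellamy Wellness: $9,525 | Upper Nutrition: $14,800

Residents total 10,605; clients served total 5,404.
Combined weights (75% residents + 25% clients served): Hillcrest Workforce 0.2933; Central Youth 0.3547; Riverside Mentoring 0.1786; Bellamy Wellness 0.0680; Upper Nutrition 0.1055.
Proportional shares: Hillcrest Workforce 41,128.26; Central Youth 49,733.61; Riverside Mentoring 25,043.58; Bellamy Wellness 9,528.46; Upper Nutrition 14,791.09.
Rounded to nearest $25: Hillcrest Workforce $41,125; Central Youth $49,725; Riverside Mentoring $25,050; Bellamy Wellness $9,525; Upper Nutrition $14,800. Sum = $140,225.
Sum already equals the total — no adjustment.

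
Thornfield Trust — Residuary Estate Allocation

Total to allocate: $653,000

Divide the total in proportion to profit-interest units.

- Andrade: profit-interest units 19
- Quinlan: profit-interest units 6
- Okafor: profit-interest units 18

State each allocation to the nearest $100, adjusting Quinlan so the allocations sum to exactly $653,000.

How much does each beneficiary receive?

Andrade: $288,500 | Quinlan: $91,200 | Okafor: $273,300

Profit-interest units total: 43.
Proportional shares: Andrade 19/43 × $653,000 = 288,534.88; Quinlan 6/43 × $653,000 = 91,116.28; Okafor 18/43 × $653,000 = 273,348.84.
Rounded to nearest $100: Andrade $288,500; Quinlan $91,100; Okafor $273,300. Sum = $652,900.
Difference $653,000 − $652,900 = +$100 applied to Quinlan: Quinlan becomes $91,200.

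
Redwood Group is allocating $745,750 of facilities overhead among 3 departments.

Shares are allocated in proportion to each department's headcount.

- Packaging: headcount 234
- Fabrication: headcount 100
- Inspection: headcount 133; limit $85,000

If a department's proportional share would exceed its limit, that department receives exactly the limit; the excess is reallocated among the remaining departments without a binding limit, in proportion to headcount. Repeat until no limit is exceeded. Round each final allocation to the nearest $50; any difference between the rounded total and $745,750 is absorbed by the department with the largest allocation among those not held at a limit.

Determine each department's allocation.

Packaging: $462,900; Fabrication: $197,850; Inspection: $85,000

Headcount total: 467.
Proportional shares (ignoring caps): Packaging 373,673.45; Fabrication 159,689.51; Inspection 212,387.04.
Held at cap: Inspection ($85,000); remaining pool $660,750 reallocated over remaining headcount 334.
Shares after redistribution: Packaging 462,920.66 → $462,900; Fabrication 197,829.34 → $197,850.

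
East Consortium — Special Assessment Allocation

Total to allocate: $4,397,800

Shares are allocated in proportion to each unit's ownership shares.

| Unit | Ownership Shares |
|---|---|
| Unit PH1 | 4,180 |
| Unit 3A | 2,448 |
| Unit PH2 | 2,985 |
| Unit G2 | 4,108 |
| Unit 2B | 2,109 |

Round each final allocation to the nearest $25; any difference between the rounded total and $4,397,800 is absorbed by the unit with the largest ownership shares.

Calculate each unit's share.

Sum of ownership shares: 4,180 + 2,448 + 2,985 + 4,108 + 2,109 = 15,830.
Raw shares: Unit PH1 1,161,263.68; Unit 3A 680,089.35; Unit PH2 829,275.62; Unit G2 1,141,261.05; Unit 2B 585,910.31.
At nearest $25: Unit PH1 $1,161,275; Unit 3A $680,100; Unit PH2 $829,275; Unit G2 $1,141,250; Unit 2B $585,900. Sum = $4,397,800.
Rounded total matches; no reconciliation needed.

Unit PH1: $1,161,275; Unit 3A: $680,100; Unit PH2: $829,275; Unit G2: $1,141,250; Unit 2B: $585,900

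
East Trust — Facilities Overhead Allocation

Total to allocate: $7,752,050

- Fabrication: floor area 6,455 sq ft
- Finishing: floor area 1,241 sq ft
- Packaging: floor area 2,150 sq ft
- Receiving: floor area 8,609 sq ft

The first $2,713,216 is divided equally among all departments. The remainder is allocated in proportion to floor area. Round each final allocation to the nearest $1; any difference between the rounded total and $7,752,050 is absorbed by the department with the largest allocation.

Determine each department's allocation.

Equal tier: $2,713,216 ÷ 4 = $678,304 apiece.
Remainder $5,038,834 by floor area (total 18,455): Fabrication 1,762,431.51 → $1,762,432; Finishing 338,834.62 → $338,835; Packaging 587,022.11 → $587,022; Receiving 2,350,545.75 → $2,350,546.
Rounding difference −$1 on remainder applied to Receiving.
Totals: Fabrication $678,304 + $1,762,432 = $2,440,736; Finishing $678,304 + $338,835 = $1,017,139; Packaging $678,304 + $587,022 = $1,265,326; Receiving $678,304 + $2,350,545 = $3,028,849.

Fabrication: $2,440,736; Finishing: $1,017,139; Packaging: $1,265,326; Receiving: $3,028,849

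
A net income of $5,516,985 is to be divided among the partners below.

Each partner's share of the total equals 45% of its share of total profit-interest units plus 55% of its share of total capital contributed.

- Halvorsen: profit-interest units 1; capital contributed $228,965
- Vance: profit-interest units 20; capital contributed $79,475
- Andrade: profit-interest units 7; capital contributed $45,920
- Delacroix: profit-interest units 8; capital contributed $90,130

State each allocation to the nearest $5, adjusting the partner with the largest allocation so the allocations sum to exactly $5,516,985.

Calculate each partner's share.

Totals — profit-interest units 36, capital contributed 444,490.
Composite weights (45% profit-interest units + 55% capital contributed): Halvorsen 0.2958; Vance 0.3483; Andrade 0.1443; Delacroix 0.2115.
Proportional shares: Halvorsen 1,632,007.73; Vance 1,921,787.84; Andrade 796,212.25; Delacroix 1,166,977.18.
At nearest $5: Halvorsen $1,632,010; Vance $1,921,790; Andrade $796,210; Delacroix $1,166,975. Sum = $5,516,985.
Sum already equals the total — no adjustment.

Halvorsen: $1,632,010 · Vance: $1,921,790 · Andrade: $796,210 · Delacroix: $1,166,975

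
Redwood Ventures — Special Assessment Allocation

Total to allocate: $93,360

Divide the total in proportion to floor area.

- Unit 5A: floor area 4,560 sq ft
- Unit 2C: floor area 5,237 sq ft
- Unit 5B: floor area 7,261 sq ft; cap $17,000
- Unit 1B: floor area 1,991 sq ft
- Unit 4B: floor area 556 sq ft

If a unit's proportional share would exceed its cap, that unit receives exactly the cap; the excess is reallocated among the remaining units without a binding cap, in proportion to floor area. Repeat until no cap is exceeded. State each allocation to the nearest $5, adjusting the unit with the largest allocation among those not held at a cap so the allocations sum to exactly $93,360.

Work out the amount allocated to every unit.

Sum of floor area: 19,605.
Proportional shares (ignoring caps): Unit 5A 21,714.95; Unit 2C 24,938.86; Unit 5B 34,577.25; Unit 1B 9,481.24; Unit 4B 2,647.70.
Cap binds for Unit 5B ($17,000); remaining pool $76,360 reallocated over remaining floor area 12,344.
Remaining shares: Unit 5A 28,208.17 → $28,210; Unit 2C 32,396.09 → $32,395; Unit 1B 12,316.33 → $12,315; Unit 4B 3,439.42 → $3,440.

Unit 5A: $28,210; Unit 2C: $32,395; Unit 5B: $17,000; Unit 1B: $12,315; Unit 4B: $3,440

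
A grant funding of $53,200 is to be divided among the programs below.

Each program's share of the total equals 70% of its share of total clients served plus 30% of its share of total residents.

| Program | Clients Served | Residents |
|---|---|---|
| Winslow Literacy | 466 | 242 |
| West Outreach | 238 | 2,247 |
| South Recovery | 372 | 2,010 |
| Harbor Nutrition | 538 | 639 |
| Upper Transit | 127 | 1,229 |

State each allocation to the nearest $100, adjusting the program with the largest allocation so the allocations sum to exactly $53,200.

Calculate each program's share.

Winslow Literacy: $10,600 | West Outreach: $10,700 | South Recovery: $13,000 | Harbor Nutrition: $13,100 | Upper Transit: $5,800

Totals — clients served 1,741, residents 6,367.
Blended shares (70% clients served + 30% residents): Winslow Literacy 0.1988; West Outreach 0.2016; South Recovery 0.2443; Harbor Nutrition 0.2464; Upper Transit 0.1090.
Raw shares: Winslow Literacy 10,574.36; West Outreach 10,723.32; South Recovery 12,995.50; Harbor Nutrition 13,109.59; Upper Transit 5,797.23.
At nearest $100: Winslow Literacy $10,600; West Outreach $10,700; South Recovery $13,000; Harbor Nutrition $13,100; Upper Transit $5,800. Sum = $53,200.
Sum already equals the total — no adjustment.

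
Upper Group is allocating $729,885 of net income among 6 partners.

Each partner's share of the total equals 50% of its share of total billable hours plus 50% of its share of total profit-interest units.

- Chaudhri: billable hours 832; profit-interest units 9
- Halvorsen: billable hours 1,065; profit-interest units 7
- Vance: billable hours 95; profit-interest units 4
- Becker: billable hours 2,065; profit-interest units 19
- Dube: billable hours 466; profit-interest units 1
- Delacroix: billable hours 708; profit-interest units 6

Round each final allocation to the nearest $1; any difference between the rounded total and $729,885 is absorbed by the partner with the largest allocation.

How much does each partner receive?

Chaudhri: $129,447 | Halvorsen: $129,835 | Vance: $38,362 | Becker: $294,802 | Dube: $40,444 | Delacroix: $96,995

Billable hours total 5,231; profit-interest units total 46.
Composite weights (50% billable hours + 50% profit-interest units): Chaudhri 0.1774; Halvorsen 0.1779; Vance 0.0526; Becker 0.4039; Dube 0.0554; Delacroix 0.1329.
Proportional shares: Chaudhri 129,446.56; Halvorsen 129,834.82; Vance 38,361.84; Becker 294,802.55; Dube 40,444.18; Delacroix 96,995.06.
After rounding ($1): Chaudhri $129,447; Halvorsen $129,835; Vance $38,362; Becker $294,803; Dube $40,444; Delacroix $96,995. Sum = $729,886.
Difference $729,885 − $729,886 = −$1 applied to largest allocation (Becker): Becker becomes $294,802.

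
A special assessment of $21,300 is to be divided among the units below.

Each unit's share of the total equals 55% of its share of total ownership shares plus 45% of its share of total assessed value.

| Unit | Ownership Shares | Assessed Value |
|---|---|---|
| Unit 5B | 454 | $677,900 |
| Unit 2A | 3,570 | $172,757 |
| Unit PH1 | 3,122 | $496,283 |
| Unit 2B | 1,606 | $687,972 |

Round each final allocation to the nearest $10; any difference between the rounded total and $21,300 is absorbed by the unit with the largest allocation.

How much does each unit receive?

Unit 5B: $3,800; Unit 2A: $5,590; Unit PH1: $6,520; Unit 2B: $5,390

Ownership shares total 8,752; assessed value total 2,034,912.
Combined weights (55% ownership shares + 45% assessed value): Unit 5B 0.1784; Unit 2A 0.2626; Unit PH1 0.3059; Unit 2B 0.2531.
Proportional shares: Unit 5B 3,800.80; Unit 2A 5,592.36; Unit PH1 6,516.59; Unit 2B 5,390.25.
At nearest $10: Unit 5B $3,800; Unit 2A $5,590; Unit PH1 $6,520; Unit 2B $5,390. Sum = $21,300.
No rounding difference to absorb.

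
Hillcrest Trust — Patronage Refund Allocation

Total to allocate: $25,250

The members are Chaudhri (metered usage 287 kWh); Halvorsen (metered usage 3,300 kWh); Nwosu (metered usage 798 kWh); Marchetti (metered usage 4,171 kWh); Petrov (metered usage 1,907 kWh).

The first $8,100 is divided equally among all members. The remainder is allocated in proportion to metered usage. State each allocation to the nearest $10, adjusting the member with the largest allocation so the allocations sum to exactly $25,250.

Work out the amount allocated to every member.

Chaudhri: $2,090 | Halvorsen: $7,030 | Nwosu: $2,930 | Marchetti: $8,450 | Petrov: $4,750

$8,100 shared equally gives $1,620 per member.
Remainder $17,150 by metered usage (total 10,463): Chaudhri 470.42 → $470; Halvorsen 5,409.06 → $5,410; Nwosu 1,308.01 → $1,310; Marchetti 6,836.72 → $6,840; Petrov 3,125.78 → $3,130.
Rounding difference −$10 on remainder applied to Marchetti.
Totals: Chaudhri $1,620 + $470 = $2,090; Halvorsen $1,620 + $5,410 = $7,030; Nwosu $1,620 + $1,310 = $2,930; Marchetti $1,620 + $6,830 = $8,450; Petrov $1,620 + $3,130 = $4,750.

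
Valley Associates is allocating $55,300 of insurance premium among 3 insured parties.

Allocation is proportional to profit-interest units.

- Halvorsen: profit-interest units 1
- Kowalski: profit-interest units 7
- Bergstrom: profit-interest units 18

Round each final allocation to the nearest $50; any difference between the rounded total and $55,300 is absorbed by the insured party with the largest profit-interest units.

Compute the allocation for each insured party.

Sum of profit-interest units: 26.
Pro-rata amounts: Halvorsen 1/26 × $55,300 = 2,126.92; Kowalski 7/26 × $55,300 = 14,888.46; Bergstrom 18/26 × $55,300 = 38,284.62.
After rounding ($50): Halvorsen $2,150; Kowalski $14,900; Bergstrom $38,300. Sum = $55,350.
Difference $55,300 − $55,350 = −$50 applied to largest profit-interest units (Bergstrom): Bergstrom becomes $38,250.

Halvorsen: $2,150 · Kowalski: $14,900 · Bergstrom: $38,250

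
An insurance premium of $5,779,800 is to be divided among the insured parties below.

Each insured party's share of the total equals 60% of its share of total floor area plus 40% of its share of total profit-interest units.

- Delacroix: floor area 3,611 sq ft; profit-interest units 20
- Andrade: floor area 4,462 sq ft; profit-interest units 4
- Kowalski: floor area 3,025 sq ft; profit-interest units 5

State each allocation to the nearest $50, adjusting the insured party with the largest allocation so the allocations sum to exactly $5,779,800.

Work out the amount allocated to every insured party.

Delacroix: $2,722,800 · Andrade: $1,713,150 · Kowalski: $1,343,850

Totals — floor area 11,098, profit-interest units 29.
Blended shares (60% floor area + 40% profit-interest units): Delacroix 0.4711; Andrade 0.2964; Kowalski 0.2325.
Pro-rata amounts: Delacroix 2,722,785.37; Andrade 1,713,162.01; Kowalski 1,343,852.62.
At nearest $50: Delacroix $2,722,800; Andrade $1,713,150; Kowalski $1,343,850. Sum = $5,779,800.
No rounding difference to absorb.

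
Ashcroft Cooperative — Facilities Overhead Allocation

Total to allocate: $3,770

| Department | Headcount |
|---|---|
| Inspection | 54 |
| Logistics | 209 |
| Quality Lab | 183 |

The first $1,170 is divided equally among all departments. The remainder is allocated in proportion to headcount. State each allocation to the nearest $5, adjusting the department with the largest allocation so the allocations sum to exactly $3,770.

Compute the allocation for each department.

Inspection: $705 · Logistics: $1,610 · Quality Lab: $1,455

Equal tier: $1,170 ÷ 3 = $390 apiece.
Remainder $2,600 by headcount (total 446): Inspection 314.80 → $315; Logistics 1,218.39 → $1,220; Quality Lab 1,066.82 → $1,065.
Totals: Inspection $390 + $315 = $705; Logistics $390 + $1,220 = $1,610; Quality Lab $390 + $1,065 = $1,455.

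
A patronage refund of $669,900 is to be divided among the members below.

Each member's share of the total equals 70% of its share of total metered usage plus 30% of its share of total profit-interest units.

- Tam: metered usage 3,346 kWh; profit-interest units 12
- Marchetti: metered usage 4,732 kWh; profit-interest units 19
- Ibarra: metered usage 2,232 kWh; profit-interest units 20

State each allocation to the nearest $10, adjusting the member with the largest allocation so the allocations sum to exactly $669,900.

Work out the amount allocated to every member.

Metered usage total 10,310; profit-interest units total 51.
Combined weights (70% metered usage + 30% profit-interest units): Tam 0.2978; Marchetti 0.4330; Ibarra 0.2692.
Proportional shares: Tam 199,473.26; Marchetti 290,096.86; Ibarra 180,329.88.
At nearest $10: Tam $199,470; Marchetti $290,100; Ibarra $180,330. Sum = $669,900.
Sum already equals the total — no adjustment.

Tam: $199,470 · Marchetti: $290,100 · Ibarra: $180,330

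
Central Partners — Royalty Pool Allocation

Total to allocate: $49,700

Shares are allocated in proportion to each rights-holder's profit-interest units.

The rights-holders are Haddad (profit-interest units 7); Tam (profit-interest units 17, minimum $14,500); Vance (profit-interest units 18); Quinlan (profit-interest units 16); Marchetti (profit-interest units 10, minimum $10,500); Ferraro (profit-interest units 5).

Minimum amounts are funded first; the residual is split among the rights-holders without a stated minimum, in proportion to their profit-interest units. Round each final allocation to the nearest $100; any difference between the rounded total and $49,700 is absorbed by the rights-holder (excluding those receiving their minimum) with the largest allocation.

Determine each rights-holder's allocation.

Haddad: $3,800 | Tam: $14,500 | Vance: $9,600 | Quinlan: $8,600 | Marchetti: $10,500 | Ferraro: $2,700

Fund the minimums — Tam $14,500; Marchetti $10,500. Residual $24,700.
Residual split over remaining profit-interest units 46: Haddad 3,758.70 → $3,800; Vance 9,665.22 → $9,700; Quinlan 8,591.30 → $8,600; Ferraro 2,684.78 → $2,700.
Rounding difference −$100 applied to Vance → $9,600.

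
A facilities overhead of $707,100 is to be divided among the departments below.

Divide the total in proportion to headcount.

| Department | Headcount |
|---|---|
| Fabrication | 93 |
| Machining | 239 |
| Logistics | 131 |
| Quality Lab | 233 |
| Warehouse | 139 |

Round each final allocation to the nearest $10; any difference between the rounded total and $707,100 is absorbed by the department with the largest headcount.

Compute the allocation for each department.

Combined headcount = 835.
Proportional shares: Fabrication 93/835 × $707,100 = 78,754.85; Machining 239/835 × $707,100 = 202,391.50; Logistics 131/835 × $707,100 = 110,934.25; Quality Lab 233/835 × $707,100 = 197,310.54; Warehouse 139/835 × $707,100 = 117,708.86.
After rounding ($10): Fabrication $78,750; Machining $202,390; Logistics $110,930; Quality Lab $197,310; Warehouse $117,710. Sum = $707,090.
Difference $707,100 − $707,090 = +$10 applied to largest headcount (Machining): Machining becomes $202,400.

Fabrication: $78,750; Machining: $202,400; Logistics: $110,930; Quality Lab: $197,310; Warehouse: $117,710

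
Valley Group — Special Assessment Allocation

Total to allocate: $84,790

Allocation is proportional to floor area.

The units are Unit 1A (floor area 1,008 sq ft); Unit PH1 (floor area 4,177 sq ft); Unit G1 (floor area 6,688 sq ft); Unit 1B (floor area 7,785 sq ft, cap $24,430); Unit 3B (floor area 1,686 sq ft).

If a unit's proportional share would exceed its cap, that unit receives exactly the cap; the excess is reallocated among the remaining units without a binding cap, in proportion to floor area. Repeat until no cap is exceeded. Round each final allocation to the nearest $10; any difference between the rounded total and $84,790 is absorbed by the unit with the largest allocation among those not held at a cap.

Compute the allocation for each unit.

Unit 1A: $4,490; Unit PH1: $18,590; Unit G1: $29,770; Unit 1B: $24,430; Unit 3B: $7,510

Floor area total: 21,344.
Pro-rata shares before constraints: Unit 1A 4,004.33; Unit PH1 16,593.32; Unit G1 26,568.38; Unit 1B 30,926.26; Unit 3B 6,697.71.
Held at cap: Unit 1B ($24,430); residual $60,360 reallocated over remaining floor area 13,559.
Remaining shares: Unit 1A 4,487.27 → $4,490; Unit PH1 18,594.57 → $18,590; Unit G1 29,772.67 → $29,770; Unit 3B 7,505.49 → $7,510.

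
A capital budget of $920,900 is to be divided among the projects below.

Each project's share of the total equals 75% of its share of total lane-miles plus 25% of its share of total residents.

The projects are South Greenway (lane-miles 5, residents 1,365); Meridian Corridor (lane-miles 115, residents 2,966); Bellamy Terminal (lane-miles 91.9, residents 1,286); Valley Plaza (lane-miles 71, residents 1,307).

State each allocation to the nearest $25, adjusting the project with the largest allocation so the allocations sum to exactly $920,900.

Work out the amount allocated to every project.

South Greenway: $57,600 | Meridian Corridor: $379,375 | Bellamy Terminal: $267,125 | Valley Plaza: $216,800

Totals — lane-miles 282.9, residents 6,924.
Combined weights (75% lane-miles + 25% residents): South Greenway 0.0625; Meridian Corridor 0.4120; Bellamy Terminal 0.2901; Valley Plaza 0.2354.
Raw shares: South Greenway 57,593.70; Meridian Corridor 379,382.55; Bellamy Terminal 267,125.49; Valley Plaza 216,798.27.
Rounded to nearest $25: South Greenway $57,600; Meridian Corridor $379,375; Bellamy Terminal $267,125; Valley Plaza $216,800. Sum = $920,900.
No rounding difference to absorb.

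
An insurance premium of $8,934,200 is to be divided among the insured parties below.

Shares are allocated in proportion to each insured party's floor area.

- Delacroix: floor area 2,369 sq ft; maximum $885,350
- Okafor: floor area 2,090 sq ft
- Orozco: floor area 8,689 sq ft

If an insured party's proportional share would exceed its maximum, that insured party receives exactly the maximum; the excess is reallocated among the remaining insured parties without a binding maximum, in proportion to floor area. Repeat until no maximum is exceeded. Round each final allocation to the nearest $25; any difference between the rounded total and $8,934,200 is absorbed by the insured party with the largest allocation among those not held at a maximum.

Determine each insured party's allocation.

Total floor area = 13,148.
Unconstrained shares: Delacroix 1,609,759.64; Okafor 1,420,176.30; Orozco 5,904,264.06.
Capped: Delacroix ($885,350); balance $8,048,850 reallocated over remaining floor area 10,779.
Shares after redistribution: Okafor 1,560,636.10 → $1,560,625; Orozco 6,488,213.90 → $6,488,225.

Delacroix: $885,350 | Okafor: $1,560,625 | Orozco: $6,488,225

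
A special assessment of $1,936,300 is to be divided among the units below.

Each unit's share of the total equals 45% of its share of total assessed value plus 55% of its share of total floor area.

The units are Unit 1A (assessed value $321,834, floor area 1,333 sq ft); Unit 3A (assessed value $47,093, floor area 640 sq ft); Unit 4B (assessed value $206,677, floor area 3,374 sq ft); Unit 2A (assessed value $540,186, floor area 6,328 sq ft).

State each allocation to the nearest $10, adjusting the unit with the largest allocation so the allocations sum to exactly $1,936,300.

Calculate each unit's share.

Unit 1A: $372,920; Unit 3A: $95,150; Unit 4B: $469,160; Unit 2A: $999,070

Assessed value total 1,115,790; floor area total 11,675.
Blended shares (45% assessed value + 55% floor area): Unit 1A 0.1926; Unit 3A 0.0491; Unit 4B 0.2423; Unit 2A 0.5160.
Pro-rata amounts: Unit 1A 372,917.38; Unit 3A 95,154.78; Unit 4B 469,164.82; Unit 2A 999,063.02.
After rounding ($10): Unit 1A $372,920; Unit 3A $95,150; Unit 4B $469,160; Unit 2A $999,060. Sum = $1,936,290.
Difference $1,936,300 − $1,936,290 = +$10 applied to largest allocation (Unit 2A): Unit 2A becomes $999,070.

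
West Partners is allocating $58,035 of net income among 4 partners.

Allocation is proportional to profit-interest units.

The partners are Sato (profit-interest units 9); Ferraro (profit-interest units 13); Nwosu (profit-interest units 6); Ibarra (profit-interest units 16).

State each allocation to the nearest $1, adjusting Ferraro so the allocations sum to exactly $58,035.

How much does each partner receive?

Profit-interest units total: 44.
Pro-rata amounts: Sato 9/44 × $58,035 = 11,870.80; Ferraro 13/44 × $58,035 = 17,146.70; Nwosu 6/44 × $58,035 = 7,913.86; Ibarra 16/44 × $58,035 = 21,103.64.
After rounding ($1): Sato $11,871; Ferraro $17,147; Nwosu $7,914; Ibarra $21,104. Sum = $58,036.
Difference $58,035 − $58,036 = −$1 applied to Ferraro: Ferraro becomes $17,146.

Sato: $11,871; Ferraro: $17,146; Nwosu: $7,914; Ibarra: $21,104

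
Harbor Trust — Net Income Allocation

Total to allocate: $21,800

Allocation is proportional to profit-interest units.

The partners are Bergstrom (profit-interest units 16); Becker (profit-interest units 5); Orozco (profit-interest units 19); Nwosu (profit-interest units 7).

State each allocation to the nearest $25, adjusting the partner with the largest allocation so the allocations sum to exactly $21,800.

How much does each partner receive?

Bergstrom: $7,425 | Becker: $2,325 | Orozco: $8,800 | Nwosu: $3,250

Profit-interest units total: 47.
Pro-rata amounts: Bergstrom 16/47 × $21,800 = 7,421.28; Becker 5/47 × $21,800 = 2,319.15; Orozco 19/47 × $21,800 = 8,812.77; Nwosu 7/47 × $21,800 = 3,246.81.
After rounding ($25): Bergstrom $7,425; Becker $2,325; Orozco $8,825; Nwosu $3,250. Sum = $21,825.
Difference $21,800 − $21,825 = −$25 applied to largest allocation (Orozco): Orozco becomes $8,800.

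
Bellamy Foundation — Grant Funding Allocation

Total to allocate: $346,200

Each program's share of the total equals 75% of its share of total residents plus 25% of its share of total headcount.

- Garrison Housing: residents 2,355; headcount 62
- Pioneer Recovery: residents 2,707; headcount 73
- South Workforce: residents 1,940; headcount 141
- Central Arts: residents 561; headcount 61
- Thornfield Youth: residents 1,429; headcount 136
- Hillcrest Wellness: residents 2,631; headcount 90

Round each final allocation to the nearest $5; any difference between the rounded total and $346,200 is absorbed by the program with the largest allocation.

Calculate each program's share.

Residents total 11,623; headcount total 563.
Combined weights (75% residents + 25% headcount): Garrison Housing 0.1795; Pioneer Recovery 0.2071; South Workforce 0.1878; Central Arts 0.0633; Thornfield Youth 0.1526; Hillcrest Wellness 0.2097.
Raw shares: Garrison Housing 62,140.38; Pioneer Recovery 71,694.85; South Workforce 65,014.23; Central Arts 21,909.89; Thornfield Youth 52,830.18; Hillcrest Wellness 72,610.47.
Rounded to nearest $5: Garrison Housing $62,140; Pioneer Recovery $71,695; South Workforce $65,015; Central Arts $21,910; Thornfield Youth $52,830; Hillcrest Wellness $72,610. Sum = $346,200.
Sum already equals the total — no adjustment.

Garrison Housing: $62,140; Pioneer Recovery: $71,695; South Workforce: $65,015; Central Arts: $21,910; Thornfield Youth: $52,830; Hillcrest Wellness: $72,610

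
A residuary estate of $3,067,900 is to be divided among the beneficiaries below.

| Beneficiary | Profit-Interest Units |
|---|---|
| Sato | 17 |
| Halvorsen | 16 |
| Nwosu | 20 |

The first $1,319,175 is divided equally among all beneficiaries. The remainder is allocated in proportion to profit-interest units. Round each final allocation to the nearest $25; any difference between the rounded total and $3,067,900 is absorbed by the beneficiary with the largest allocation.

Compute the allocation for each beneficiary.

$1,319,175 shared equally gives $439,725 per beneficiary.
Remainder $1,748,725 by profit-interest units (total 53): Sato 560,911.79 → $560,900; Halvorsen 527,916.98 → $527,925; Nwosu 659,896.23 → $659,900.
Totals: Sato $439,725 + $560,900 = $1,000,625; Halvorsen $439,725 + $527,925 = $967,650; Nwosu $439,725 + $659,900 = $1,099,625.

Sato: $1,000,625 | Halvorsen: $967,650 | Nwosu: $1,099,625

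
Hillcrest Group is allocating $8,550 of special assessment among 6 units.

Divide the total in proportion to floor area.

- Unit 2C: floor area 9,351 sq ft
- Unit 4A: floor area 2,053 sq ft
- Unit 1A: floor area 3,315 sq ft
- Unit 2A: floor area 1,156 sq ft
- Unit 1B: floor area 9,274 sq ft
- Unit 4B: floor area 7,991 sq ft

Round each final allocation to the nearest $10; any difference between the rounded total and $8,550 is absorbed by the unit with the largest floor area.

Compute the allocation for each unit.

Combined floor area = 9,351 + 2,053 + 3,315 + 1,156 + 9,274 + 7,991 = 33,140.
Raw shares: Unit 2C 2,412.52; Unit 4A 529.67; Unit 1A 855.26; Unit 2A 298.24; Unit 1B 2,392.66; Unit 4B 2,061.65.
At nearest $10: Unit 2C $2,410; Unit 4A $530; Unit 1A $860; Unit 2A $300; Unit 1B $2,390; Unit 4B $2,060. Sum = $8,550.
Rounded total matches; no reconciliation needed.

Unit 2C: $2,410; Unit 4A: $530; Unit 1A: $860; Unit 2A: $300; Unit 1B: $2,390; Unit 4B: $2,060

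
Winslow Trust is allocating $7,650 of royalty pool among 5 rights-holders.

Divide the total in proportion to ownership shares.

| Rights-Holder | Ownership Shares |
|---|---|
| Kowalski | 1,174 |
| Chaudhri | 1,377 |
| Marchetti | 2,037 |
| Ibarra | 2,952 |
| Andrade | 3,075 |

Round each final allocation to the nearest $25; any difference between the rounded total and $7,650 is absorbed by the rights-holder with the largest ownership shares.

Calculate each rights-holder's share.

Sum of ownership shares: 10,615.
Pro-rata amounts: Kowalski 1,174/10,615 × $7,650 = 846.08; Chaudhri 1,377/10,615 × $7,650 = 992.37; Marchetti 2,037/10,615 × $7,650 = 1,468.02; Ibarra 2,952/10,615 × $7,650 = 2,127.44; Andrade 3,075/10,615 × $7,650 = 2,216.09.
After rounding ($25): Kowalski $850; Chaudhri $1,000; Marchetti $1,475; Ibarra $2,125; Andrade $2,225. Sum = $7,675.
Difference $7,650 − $7,675 = −$25 applied to largest ownership shares (Andrade): Andrade becomes $2,200.

Kowalski: $850 | Chaudhri: $1,000 | Marchetti: $1,475 | Ibarra: $2,125 | Andrade: $2,200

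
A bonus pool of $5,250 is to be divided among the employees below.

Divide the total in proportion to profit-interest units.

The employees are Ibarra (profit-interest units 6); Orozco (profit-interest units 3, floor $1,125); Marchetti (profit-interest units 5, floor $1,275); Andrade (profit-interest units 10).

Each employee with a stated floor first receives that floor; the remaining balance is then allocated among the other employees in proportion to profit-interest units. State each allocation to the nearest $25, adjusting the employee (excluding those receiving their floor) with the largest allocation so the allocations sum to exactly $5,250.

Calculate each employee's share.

Ibarra: $1,075 | Orozco: $1,125 | Marchetti: $1,275 | Andrade: $1,775

Guaranteed amounts: Orozco $1,125; Marchetti $1,275. Balance $2,850.
Balance split over remaining profit-interest units 16: Ibarra 1,068.75 → $1,075; Andrade 1,781.25 → $1,775.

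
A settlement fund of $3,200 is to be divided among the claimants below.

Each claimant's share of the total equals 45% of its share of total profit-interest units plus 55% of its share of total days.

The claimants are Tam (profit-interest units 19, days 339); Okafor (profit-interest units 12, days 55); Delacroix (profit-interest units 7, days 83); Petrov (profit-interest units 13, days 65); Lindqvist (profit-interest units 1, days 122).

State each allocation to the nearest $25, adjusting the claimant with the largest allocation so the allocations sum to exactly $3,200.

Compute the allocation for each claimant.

Tam: $1,425; Okafor: $475; Delacroix: $425; Petrov: $525; Lindqvist: $350

Totals — profit-interest units 52, days 664.
Blended shares (45% profit-interest units + 55% days): Tam 0.4452; Okafor 0.1494; Delacroix 0.1293; Petrov 0.1663; Lindqvist 0.1097.
Proportional shares: Tam 1,424.71; Okafor 478.09; Delacroix 413.85; Petrov 532.29; Lindqvist 351.07.
At nearest $25: Tam $1,425; Okafor $475; Delacroix $425; Petrov $525; Lindqvist $350. Sum = $3,200.
Rounded total matches; no reconciliation needed.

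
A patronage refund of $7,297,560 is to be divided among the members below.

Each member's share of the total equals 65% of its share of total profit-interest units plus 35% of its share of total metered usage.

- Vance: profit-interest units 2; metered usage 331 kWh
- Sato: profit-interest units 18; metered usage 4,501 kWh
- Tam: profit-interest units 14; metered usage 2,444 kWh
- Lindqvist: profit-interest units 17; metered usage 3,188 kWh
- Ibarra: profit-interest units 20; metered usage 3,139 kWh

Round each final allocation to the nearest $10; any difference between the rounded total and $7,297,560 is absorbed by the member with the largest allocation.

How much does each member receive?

Vance: $195,770 · Sato: $2,047,680 · Tam: $1,394,210 · Lindqvist: $1,734,340 · Ibarra: $1,925,560

Profit-interest units total 71; metered usage total 13,603.
Blended shares (65% profit-interest units + 35% metered usage): Vance 0.0268; Sato 0.2806; Tam 0.1911; Lindqvist 0.2377; Ibarra 0.2639.
Unrounded shares: Vance 195,766.99; Sato 2,047,678.88; Tam 1,394,214.90; Lindqvist 1,734,336.84; Ibarra 1,925,562.38.
After rounding ($10): Vance $195,770; Sato $2,047,680; Tam $1,394,210; Lindqvist $1,734,340; Ibarra $1,925,560. Sum = $7,297,560.
No rounding difference to absorb.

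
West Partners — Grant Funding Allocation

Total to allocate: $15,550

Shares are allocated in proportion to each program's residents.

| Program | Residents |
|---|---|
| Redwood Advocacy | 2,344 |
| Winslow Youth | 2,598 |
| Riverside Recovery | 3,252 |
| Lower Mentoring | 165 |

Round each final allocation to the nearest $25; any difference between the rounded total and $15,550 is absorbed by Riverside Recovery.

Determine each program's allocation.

Sum of residents: 8,359.
Proportional shares: Redwood Advocacy 2,344/8,359 × $15,550 = 4,360.47; Winslow Youth 2,598/8,359 × $15,550 = 4,832.98; Riverside Recovery 3,252/8,359 × $15,550 = 6,049.60; Lower Mentoring 165/8,359 × $15,550 = 306.94.
After rounding ($25): Redwood Advocacy $4,350; Winslow Youth $4,825; Riverside Recovery $6,050; Lower Mentoring $300. Sum = $15,525.
Difference $15,550 − $15,525 = +$25 applied to Riverside Recovery: Riverside Recovery becomes $6,075.

Redwood Advocacy: $4,350 | Winslow Youth: $4,825 | Riverside Recovery: $6,075 | Lower Mentoring: $300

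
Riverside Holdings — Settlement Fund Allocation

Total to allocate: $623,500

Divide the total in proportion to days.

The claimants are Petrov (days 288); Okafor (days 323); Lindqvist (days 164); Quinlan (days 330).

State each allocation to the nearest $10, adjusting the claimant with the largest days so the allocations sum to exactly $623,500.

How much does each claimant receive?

Total days = 288 + 323 + 164 + 330 = 1,105.
Proportional shares: Petrov 162,504.98; Okafor 182,253.85; Lindqvist 92,537.56; Quinlan 186,203.62.
Rounded to nearest $10: Petrov $162,500; Okafor $182,250; Lindqvist $92,540; Quinlan $186,200. Sum = $623,490.
Difference $623,500 − $623,490 = +$10 applied to largest days (Quinlan): Quinlan becomes $186,210.

Petrov: $162,500; Okafor: $182,250; Lindqvist: $92,540; Quinlan: $186,210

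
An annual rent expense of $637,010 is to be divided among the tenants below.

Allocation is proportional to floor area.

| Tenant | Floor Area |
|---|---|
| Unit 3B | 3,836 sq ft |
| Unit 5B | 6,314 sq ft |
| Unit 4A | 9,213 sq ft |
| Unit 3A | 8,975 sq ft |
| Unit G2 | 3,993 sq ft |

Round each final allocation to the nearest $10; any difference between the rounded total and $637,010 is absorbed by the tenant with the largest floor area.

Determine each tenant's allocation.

Unit 3B: $75,580; Unit 5B: $124,400; Unit 4A: $181,530; Unit 3A: $176,830; Unit G2: $78,670

Floor area total: 32,331.
Unrounded shares: Unit 3B 3,836/32,331 × $637,010 = 75,579.80; Unit 5B 6,314/32,331 × $637,010 = 124,403.24; Unit 4A 9,213/32,331 × $637,010 = 181,521.55; Unit 3A 8,975/32,331 × $637,010 = 176,832.29; Unit G2 3,993/32,331 × $637,010 = 78,673.13.
At nearest $10: Unit 3B $75,580; Unit 5B $124,400; Unit 4A $181,520; Unit 3A $176,830; Unit G2 $78,670. Sum = $637,000.
Difference $637,010 − $637,000 = +$10 applied to largest floor area (Unit 4A): Unit 4A becomes $181,530.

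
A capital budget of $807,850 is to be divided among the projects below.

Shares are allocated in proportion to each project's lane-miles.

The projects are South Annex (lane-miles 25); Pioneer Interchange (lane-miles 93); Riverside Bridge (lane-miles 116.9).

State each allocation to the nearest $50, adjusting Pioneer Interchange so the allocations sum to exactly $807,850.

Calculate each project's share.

South Annex: $86,000 | Pioneer Interchange: $319,800 | Riverside Bridge: $402,050

Total lane-miles = 234.9.
Raw shares: South Annex 25/234.9 × $807,850 = 85,978.08; Pioneer Interchange 93/234.9 × $807,850 = 319,838.44; Riverside Bridge 116.9/234.9 × $807,850 = 402,033.48.
At nearest $50: South Annex $86,000; Pioneer Interchange $319,850; Riverside Bridge $402,050. Sum = $807,900.
Difference $807,850 − $807,900 = −$50 applied to Pioneer Interchange: Pioneer Interchange becomes $319,800.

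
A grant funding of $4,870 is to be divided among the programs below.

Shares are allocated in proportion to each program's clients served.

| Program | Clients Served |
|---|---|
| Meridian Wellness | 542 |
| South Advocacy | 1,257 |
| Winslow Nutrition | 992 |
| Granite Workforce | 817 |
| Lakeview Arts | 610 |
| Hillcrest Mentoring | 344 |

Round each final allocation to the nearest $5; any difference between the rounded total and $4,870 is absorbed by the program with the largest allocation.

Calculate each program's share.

Sum of clients served: 4,562.
Raw shares: Meridian Wellness 542/4,562 × $4,870 = 578.59; South Advocacy 1,257/4,562 × $4,870 = 1,341.87; Winslow Nutrition 992/4,562 × $4,870 = 1,058.97; Granite Workforce 817/4,562 × $4,870 = 872.16; Lakeview Arts 610/4,562 × $4,870 = 651.18; Hillcrest Mentoring 344/4,562 × $4,870 = 367.22.
After rounding ($5): Meridian Wellness $580; South Advocacy $1,340; Winslow Nutrition $1,060; Granite Workforce $870; Lakeview Arts $650; Hillcrest Mentoring $365. Sum = $4,865.
Difference $4,870 − $4,865 = +$5 applied to largest allocation (South Advocacy): South Advocacy becomes $1,345.

Meridian Wellness: $580; South Advocacy: $1,345; Winslow Nutrition: $1,060; Granite Workforce: $870; Lakeview Arts: $650; Hillcrest Mentoring: $365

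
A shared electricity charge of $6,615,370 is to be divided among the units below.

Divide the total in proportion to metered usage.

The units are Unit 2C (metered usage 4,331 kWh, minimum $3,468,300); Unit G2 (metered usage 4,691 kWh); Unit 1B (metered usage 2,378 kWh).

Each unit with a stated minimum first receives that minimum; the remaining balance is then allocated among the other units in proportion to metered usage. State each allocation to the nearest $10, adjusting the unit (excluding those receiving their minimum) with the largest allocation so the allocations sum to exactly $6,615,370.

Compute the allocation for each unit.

Unit 2C: $3,468,300 | Unit G2: $2,088,400 | Unit 1B: $1,058,670

Fund the minimums — Unit 2C $3,468,300. Balance $3,147,070.
Balance split over remaining metered usage 7,069: Unit G2 2,088,400.82 → $2,088,400; Unit 1B 1,058,669.18 → $1,058,670.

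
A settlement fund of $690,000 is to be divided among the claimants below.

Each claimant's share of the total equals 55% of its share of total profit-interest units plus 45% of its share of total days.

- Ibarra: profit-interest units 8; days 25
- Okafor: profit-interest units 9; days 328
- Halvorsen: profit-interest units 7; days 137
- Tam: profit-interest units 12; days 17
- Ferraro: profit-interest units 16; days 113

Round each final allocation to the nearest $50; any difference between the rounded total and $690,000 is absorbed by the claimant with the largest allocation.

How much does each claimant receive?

Profit-interest units total 52; days total 620.
Blended shares (55% profit-interest units + 45% days): Ibarra 0.1028; Okafor 0.3333; Halvorsen 0.1735; Tam 0.1393; Ferraro 0.2512.
Proportional shares: Ibarra 70,904.78; Okafor 229,947.21; Halvorsen 119,697.02; Tam 96,090.63; Ferraro 173,360.36.
Rounded to nearest $50: Ibarra $70,900; Okafor $229,950; Halvorsen $119,700; Tam $96,100; Ferraro $173,350. Sum = $690,000.
Sum already equals the total — no adjustment.

Ibarra: $70,900 · Okafor: $229,950 · Halvorsen: $119,700 · Tam: $96,100 · Ferraro: $173,350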